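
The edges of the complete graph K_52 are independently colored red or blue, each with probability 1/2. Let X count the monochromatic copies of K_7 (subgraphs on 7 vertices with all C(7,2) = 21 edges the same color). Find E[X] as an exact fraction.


Let X = Σ_S X_S over the C(52, 7) = 133784560 subsets S of size 7, where X_S = 1 if the K_7 on S is monochromatic.
For a fixed S, the K_7 on S has C(7, 2) = 21 edges. P[all 21 edges red] = (1/2)^21, and likewise for blue, so P[monochromatic] = 2·(1/2)^21 = 2^{1 − 21} = 1/1048576.
By linearity of expectation: E[X] = C(52, 7) · 2^{1 − 21} = 133784560 · 1/1048576 = 8361535/65536.
Numerically: E[X] ≈ 127.586899.

E[X] = C(52,7)·2^(1−C(7,2)) = 8361535/65536 ≈ 127.586899.


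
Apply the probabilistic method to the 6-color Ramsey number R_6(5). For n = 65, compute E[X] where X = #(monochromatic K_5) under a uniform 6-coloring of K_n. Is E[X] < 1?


E[X] = C(65, 5) · 6^{1 − 10} = 8259888 · 6^{−9} = 8259888/10077696.
As a reduced fraction: E[X] = 172081/209952 ≈ 0.820.
Is E[X] < 1? YES.
Since E[X] < 1, there exists a 6-coloring of K_{65} with no monochromatic K_5; hence R_6(5) > 65.

E[X] = 172081/209952 ≈ 0.820; E[X] < 1, so R_6(5) > 65.


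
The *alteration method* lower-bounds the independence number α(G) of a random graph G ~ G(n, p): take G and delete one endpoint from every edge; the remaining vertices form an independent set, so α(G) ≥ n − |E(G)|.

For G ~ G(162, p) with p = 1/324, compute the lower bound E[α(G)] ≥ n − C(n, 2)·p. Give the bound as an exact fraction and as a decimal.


E[|E(G)|] = C(162, 2)·p = 13041 · (1/324) = 161/4.
E[α(G)] ≥ n − E[|E(G)|] = 162 − 161/4 = 487/4.
Numerically: ≈ 121.75000.
(This is only a lower bound; the true E[α(G)] may be larger.)

E[α(G)] ≥ 487/4 ≈ 121.75000.


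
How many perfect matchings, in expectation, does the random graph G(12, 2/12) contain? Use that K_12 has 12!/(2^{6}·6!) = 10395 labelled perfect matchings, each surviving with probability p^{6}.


K_12 has 12!/(2^{6}·6!) = 10395 labelled perfect matchings.
For each such perfect matching H, let X_H = 1 if all 6 edges of H are present in G. Then P[X_H = 1] = p^{6} = (1/6)^{6} = 1/46656.
By linearity: E[X] = Σ_H E[X_H] = 10395 · p^{6} = 10395 · 1/46656 = 385/1728.
Numerically: E[X] ≈ 0.222801.

E[X] = 10395 · (1/6)^{6} = 385/1728 ≈ 0.222801.


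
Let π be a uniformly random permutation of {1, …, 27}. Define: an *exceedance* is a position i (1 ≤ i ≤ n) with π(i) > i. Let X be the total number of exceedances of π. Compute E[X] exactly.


Write X = Σ_{i=1}^{27} X_i, where X_i = 1_{π(i) > i}.
For each fixed i, π(i) is uniform over {1, …, 27} (marginal of a uniform permutation), so P[π(i) > i] = (n − i)/n. Summing: Σ_{i=1}^{27} (n − i)/n = (0 + 1 + … + 26)/27 = 27(27 − 1)/(2·27) = (27 − 1)/2.
Hence E[X] = Σ_{i=1}^{27} (27 − i)/27 = 13 ≈ 13.0000.

E[X] = 13 = 13.0000.


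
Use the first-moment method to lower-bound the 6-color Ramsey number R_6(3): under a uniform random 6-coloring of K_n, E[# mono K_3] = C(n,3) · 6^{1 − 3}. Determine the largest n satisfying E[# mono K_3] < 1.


We need C(n, 3) · 6^{1 − 3} < 1, i.e. C(n, 3) < 6^{3 − 1} = 36.
Check values of n near the boundary:
  n = 3: C(3, 3) = 1; 1 < 36? YES
  n = 4: C(4, 3) = 4; 4 < 36? YES
  n = 5: C(5, 3) = 10; 10 < 36? YES
  n = 6: C(6, 3) = 20; 20 < 36? YES
  n = 7: C(7, 3) = 35; 35 < 36? YES
  n = 8: C(8, 3) = 56; 56 < 36? NO
  n = 9: C(9, 3) = 84; 84 < 36? NO
  n = 10: C(10, 3) = 120; 120 < 36? NO
The largest n with C(n, 3) < 36 is n = 7 (where E[X] = 35/36 ≈ 0.9722222). Hence R_6(3) > 7, i.e. R_6(3) ≥ 8.

Largest n = 7; hence R_6(3) > 7.


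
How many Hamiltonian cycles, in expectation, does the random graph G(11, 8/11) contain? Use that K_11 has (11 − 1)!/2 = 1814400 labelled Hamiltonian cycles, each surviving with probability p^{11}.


K_11 has (11 − 1)!/2 = 1814400 labelled Hamiltonian cycles.
For each such Hamiltonian cycle H, let X_H = 1 if all 11 edges of H are present in G. Then P[X_H = 1] = p^{11} = (8/11)^{11} = 8589934592/285311670611.
Summing the indicators: E[X] = Σ_H E[X_H] = 1814400 · p^{11} = 1814400 · 8589934592/285311670611 = 15585577323724800/285311670611.
Numerically: E[X] ≈ 5.46e+04.

E[X] = 1814400 · (8/11)^{11} = 15585577323724800/285311670611 ≈ 5.46e+04.


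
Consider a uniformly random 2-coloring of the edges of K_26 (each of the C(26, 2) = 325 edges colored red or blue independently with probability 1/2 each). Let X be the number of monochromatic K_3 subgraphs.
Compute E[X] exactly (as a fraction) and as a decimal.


Let X = Σ_S X_S over the C(26, 3) = 2600 subsets S of size 3, where X_S = 1 if the K_3 on S is monochromatic.
For a fixed S, the K_3 on S has C(3, 2) = 3 edges. P[all 3 edges red] = (1/2)^3, and likewise for blue, so P[monochromatic] = 2·(1/2)^3 = 2^{1 − 3} = 1/4.
Summing: E[X] = C(26, 3) · 2^{1 − 3} = 2600 · 1/4 = 650.
Numerically: E[X] ≈ 650.0000.

E[X] = C(26,3)·2^(1−C(3,2)) = 650 ≈ 650.0000.


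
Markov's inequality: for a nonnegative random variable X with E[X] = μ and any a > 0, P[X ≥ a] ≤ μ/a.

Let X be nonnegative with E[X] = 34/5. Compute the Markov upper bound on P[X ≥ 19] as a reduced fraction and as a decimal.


μ = E[X] = 34/5, a = 19.
Markov: P[X ≥ 19] ≤ μ/a = (34/5)/19 = 34/95.
Numerically: ≈ 0.3579.
(Since a = 19 > μ = 6.8000, the bound 34/95 is < 1 and informative.)

P[X ≥ 19] ≤ 34/95 ≈ 0.3579.


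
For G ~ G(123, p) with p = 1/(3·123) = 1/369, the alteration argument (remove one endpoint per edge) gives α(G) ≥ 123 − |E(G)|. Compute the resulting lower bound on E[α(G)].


E[|E(G)|] = C(123, 2)·p = 7503 · (1/369) = 61/3.
E[α(G)] ≥ n − E[|E(G)|] = 123 − 61/3 = 308/3.
Numerically: ≈ 102.667.
(This is only a lower bound; the true E[α(G)] may be larger.)

E[α(G)] ≥ 308/3 ≈ 102.667.


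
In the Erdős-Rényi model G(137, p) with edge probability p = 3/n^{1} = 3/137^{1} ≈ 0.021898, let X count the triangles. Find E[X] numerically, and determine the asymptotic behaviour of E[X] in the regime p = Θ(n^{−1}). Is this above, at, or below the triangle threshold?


Number of potential triangles: C(137, 3) = 419220.
Each occurs with probability p³ ≈ (0.021898)³ ≈ 1.0500309e-05.
By linearity: E[X] = C(137, 3)·p³ ≈ 419220 · 1.0500309e-05 ≈ 4.40194.
Here α = 1, so p = 3/n is exactly at the triangle threshold p ~ 1/n. Asymptotically E[X] → c³/6 = 3³/6 = 9/2 ≈ 4.50000, a bounded constant. In this regime the triangle count is asymptotically Poisson(c³/6).

E[X] ≈ 4.40194; in regime p = Θ(1/n^{1}) E[X] stays bounded (at the triangle threshold p ~ 1/n).


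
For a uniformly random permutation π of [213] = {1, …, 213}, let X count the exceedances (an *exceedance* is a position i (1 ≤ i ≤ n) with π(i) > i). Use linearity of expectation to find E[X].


Write X = Σ_{i=1}^{213} X_i, where X_i = 1_{π(i) > i}.
For each fixed i, π(i) is uniform over {1, …, 213} (marginal of a uniform permutation), so P[π(i) > i] = (n − i)/n. Summing: Σ_{i=1}^{213} (n − i)/n = (0 + 1 + … + 212)/213 = 213(213 − 1)/(2·213) = (213 − 1)/2.
Hence E[X] = Σ_{i=1}^{213} (213 − i)/213 = 106 ≈ 106.0000.

E[X] = 106 = 106.0000.


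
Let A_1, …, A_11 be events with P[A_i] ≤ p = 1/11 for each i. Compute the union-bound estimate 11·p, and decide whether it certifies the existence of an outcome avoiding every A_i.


Union bound: P[∪_{i=1}^{11} A_i] ≤ Σ_i P[A_i] ≤ 11·p = 11·(1/11) = 1.
Numerically: 1 ≈ 1.0000000.
Is 1 < 1? NO.
Since the bound 1 is ≥ 1, the union bound is uninformative here; it does NOT by itself certify existence.

11·p = 1 ≈ 1.0000000; existence NOT certified by the union bound.


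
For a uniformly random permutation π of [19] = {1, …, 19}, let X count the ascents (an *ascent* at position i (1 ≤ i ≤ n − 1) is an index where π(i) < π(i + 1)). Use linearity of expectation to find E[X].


Write X = Σ X_I over i = 1, …, 18, with X_I the indicator of one ascent.
There are 18 indicators.
For each fixed i, the pair (π(i), π(i+1)) is a uniformly random ordered pair of distinct values from {1, …, 19}; by symmetry P[π(i) < π(i+1)] = 1/2.
By linearity: E[X] = 18 · (1/2) = (19 − 1) · (1/2) = 9 ≈ 9.000.

E[X] = 9 = 9.000.


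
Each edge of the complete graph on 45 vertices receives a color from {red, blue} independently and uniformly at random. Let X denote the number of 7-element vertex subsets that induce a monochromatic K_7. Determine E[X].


Let X = Σ_S X_S over the C(45, 7) = 45379620 subsets S of size 7, where X_S = 1 if the K_7 on S is monochromatic.
For a fixed S, the K_7 on S has C(7, 2) = 21 edges. P[all 21 edges red] = (1/2)^21, and likewise for blue, so P[monochromatic] = 2·(1/2)^21 = 2^{1 − 21} = 1/1048576.
By linearity: E[X] = C(45, 7) · 2^{1 − 21} = 45379620 · 1/1048576 = 11344905/262144.
Numerically: E[X] ≈ 43.27738.

E[X] = C(45,7)·2^(1−C(7,2)) = 11344905/262144 ≈ 43.27738.


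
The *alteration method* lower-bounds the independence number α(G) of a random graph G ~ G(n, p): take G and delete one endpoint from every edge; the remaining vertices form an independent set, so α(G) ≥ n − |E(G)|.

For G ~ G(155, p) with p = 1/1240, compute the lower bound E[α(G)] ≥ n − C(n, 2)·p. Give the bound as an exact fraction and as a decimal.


E[|E(G)|] = C(155, 2)·p = 11935 · (1/1240) = 77/8.
E[α(G)] ≥ n − E[|E(G)|] = 155 − 77/8 = 1163/8.
Numerically: ≈ 145.375.
(This is only a lower bound; the true E[α(G)] may be larger.)

E[α(G)] ≥ 1163/8 ≈ 145.375.


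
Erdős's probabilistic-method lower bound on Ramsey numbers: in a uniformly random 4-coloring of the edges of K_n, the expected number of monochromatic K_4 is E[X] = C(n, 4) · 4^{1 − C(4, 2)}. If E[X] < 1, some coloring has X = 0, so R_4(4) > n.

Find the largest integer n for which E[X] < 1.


We need C(n, 4) · 4^{1 − 6} < 1, i.e. C(n, 4) < 4^{6 − 1} = 1024.
Check values of n near the boundary:
  n = 9: C(9, 4) = 126; 126 < 1024? YES
  n = 10: C(10, 4) = 210; 210 < 1024? YES
  n = 11: C(11, 4) = 330; 330 < 1024? YES
  n = 12: C(12, 4) = 495; 495 < 1024? YES
  n = 13: C(13, 4) = 715; 715 < 1024? YES
  n = 14: C(14, 4) = 1001; 1001 < 1024? YES
  n = 15: C(15, 4) = 1365; 1365 < 1024? NO
The largest n with C(n, 4) < 1024 is n = 14 (where E[X] = 1001/1024 ≈ 0.978). Hence R_4(4) > 14, i.e. R_4(4) ≥ 15.

Largest n = 14; hence R_4(4) > 14.


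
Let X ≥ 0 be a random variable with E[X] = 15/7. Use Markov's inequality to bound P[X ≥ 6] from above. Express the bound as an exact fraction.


μ = E[X] = 15/7, a = 6.
Markov: P[X ≥ 6] ≤ μ/a = (15/7)/6 = 5/14.
Numerically: ≈ 0.35714.
(Since a = 6 > μ = 2.14286, the bound 5/14 is < 1 and informative.)

P[X ≥ 6] ≤ 5/14 ≈ 0.35714.


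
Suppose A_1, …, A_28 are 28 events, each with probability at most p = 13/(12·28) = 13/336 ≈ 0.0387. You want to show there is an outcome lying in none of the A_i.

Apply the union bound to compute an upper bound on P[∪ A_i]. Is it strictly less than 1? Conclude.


Union bound: P[∪_{i=1}^{28} A_i] ≤ Σ_i P[A_i] ≤ 28·p = 28·(13/336) = 13/12.
Numerically: 13/12 ≈ 1.0833.
Is 13/12 < 1? NO.
Since the bound 13/12 is ≥ 1, the union bound is uninformative here; it does NOT by itself certify existence.

28·p = 13/12 ≈ 1.0833; existence NOT certified by the union bound.


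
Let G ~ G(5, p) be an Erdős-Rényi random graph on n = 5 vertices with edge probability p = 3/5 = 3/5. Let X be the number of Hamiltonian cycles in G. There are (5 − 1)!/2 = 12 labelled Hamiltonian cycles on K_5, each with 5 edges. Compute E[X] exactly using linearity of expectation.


K_5 has (5 − 1)!/2 = 12 labelled Hamiltonian cycles.
For each such Hamiltonian cycle H, let X_H = 1 if all 5 edges of H are present in G. Then P[X_H = 1] = p^{5} = (3/5)^{5} = 243/3125.
By linearity: E[X] = Σ_H E[X_H] = 12 · p^{5} = 12 · 243/3125 = 2916/3125.
Numerically: E[X] ≈ 0.933.

E[X] = 12 · (3/5)^{5} = 2916/3125 ≈ 0.933.


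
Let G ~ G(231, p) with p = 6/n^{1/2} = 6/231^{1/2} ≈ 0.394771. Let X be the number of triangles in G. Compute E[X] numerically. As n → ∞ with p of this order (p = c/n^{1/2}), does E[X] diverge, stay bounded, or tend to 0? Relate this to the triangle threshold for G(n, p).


Number of potential triangles: C(231, 3) = 2027795.
Each occurs with probability p³ ≈ (0.394771)³ ≈ 6.15227559e-02.
By linearity: E[X] = C(231, 3)·p³ ≈ 2027795 · 6.15227559e-02 ≈ 124755.536785.
Since α = 1/2 < 1, p = c/n^{1/2} ≫ 1/n is above the triangle threshold p ~ 1/n. Asymptotically E[X] ~ (c³/6)·n^{3(1−α)} = (6³/6)·n^{1.5} → ∞; triangles are abundant w.h.p.

E[X] ≈ 124755.536785; in regime p = Θ(1/n^{1/2}) E[X] diverges (above the triangle threshold p ~ 1/n).


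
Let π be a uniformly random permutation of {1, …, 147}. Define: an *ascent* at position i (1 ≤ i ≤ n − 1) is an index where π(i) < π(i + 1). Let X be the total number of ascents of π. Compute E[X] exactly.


Write X = Σ X_I over i = 1, …, 146, with X_I the indicator of one ascent.
There are 146 indicators.
For each fixed i, the pair (π(i), π(i+1)) is a uniformly random ordered pair of distinct values from {1, …, 147}; by symmetry P[π(i) < π(i+1)] = 1/2.
By linearity: E[X] = 146 · (1/2) = (147 − 1) · (1/2) = 73 ≈ 73.0000.

E[X] = 73 = 73.0000.


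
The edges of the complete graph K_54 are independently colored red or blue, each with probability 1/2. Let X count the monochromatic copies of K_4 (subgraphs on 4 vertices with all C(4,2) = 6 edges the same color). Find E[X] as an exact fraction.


Let X = Σ_S X_S over the C(54, 4) = 316251 subsets S of size 4, where X_S = 1 if the K_4 on S is monochromatic.
For a fixed S, the K_4 on S has C(4, 2) = 6 edges. P[all 6 edges red] = (1/2)^6, and likewise for blue, so P[monochromatic] = 2·(1/2)^6 = 2^{1 − 6} = 1/32.
By linearity of expectation: E[X] = C(54, 4) · 2^{1 − 6} = 316251 · 1/32 = 316251/32.
Numerically: E[X] ≈ 9882.84375.

E[X] = C(54,4)·2^(1−C(4,2)) = 316251/32 ≈ 9882.84375.


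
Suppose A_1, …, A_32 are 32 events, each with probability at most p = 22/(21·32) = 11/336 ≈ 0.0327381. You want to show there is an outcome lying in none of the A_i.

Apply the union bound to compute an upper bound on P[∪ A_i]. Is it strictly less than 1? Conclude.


Union bound: P[∪_{i=1}^{32} A_i] ≤ Σ_i P[A_i] ≤ 32·p = 32·(11/336) = 22/21.
Numerically: 22/21 ≈ 1.0476190.
Is 22/21 < 1? NO.
Since the bound 22/21 is ≥ 1, the union bound is uninformative here; it does NOT by itself certify existence.

32·p = 22/21 ≈ 1.0476190; existence NOT certified by the union bound.


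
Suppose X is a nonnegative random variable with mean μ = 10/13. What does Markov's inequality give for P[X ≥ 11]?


μ = E[X] = 10/13, a = 11.
Markov: P[X ≥ 11] ≤ μ/a = (10/13)/11 = 10/143.
Numerically: ≈ 0.0699.
(Since a = 11 > μ = 0.7692, the bound 10/143 is < 1 and informative.)

P[X ≥ 11] ≤ 10/143 ≈ 0.0699.


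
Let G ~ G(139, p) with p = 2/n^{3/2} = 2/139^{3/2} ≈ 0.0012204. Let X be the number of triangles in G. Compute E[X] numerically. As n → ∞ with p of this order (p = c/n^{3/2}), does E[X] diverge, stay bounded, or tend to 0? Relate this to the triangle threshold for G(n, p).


Number of potential triangles: C(139, 3) = 437989.
Each occurs with probability p³ ≈ (0.0012204)³ ≈ 1.8177049e-09.
By linearity: E[X] = C(139, 3)·p³ ≈ 437989 · 1.8177049e-09 ≈ 0.00080.
Since α = 3/2 > 1, p = c/n^{3/2} = o(1/n) is below the triangle threshold p ~ 1/n. Asymptotically E[X] ~ (c³/6)·n^{3(1−α)} = (2³/6)·n^{-1.5} → 0, so by Markov's inequality G has no triangles w.h.p.

E[X] ≈ 0.00080; in regime p = Θ(1/n^{3/2}) E[X] tends to 0 (below the triangle threshold p ~ 1/n).


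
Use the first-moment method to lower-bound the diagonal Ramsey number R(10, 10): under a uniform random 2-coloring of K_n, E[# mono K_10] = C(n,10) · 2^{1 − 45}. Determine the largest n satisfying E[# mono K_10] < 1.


We need C(n, 10) · 2^{1 − 45} < 1, i.e. C(n, 10) < 2^{45 − 1} = 17592186044416.
Check values of n near the boundary:
  n = 98: C(98, 10) = 14005614014756; 14005614014756 < 17592186044416? YES
  n = 99: C(99, 10) = 15579278510796; 15579278510796 < 17592186044416? YES
  n = 100: C(100, 10) = 17310309456440; 17310309456440 < 17592186044416? YES
  n = 101: C(101, 10) = 19212541264840; 19212541264840 < 17592186044416? NO
  n = 102: C(102, 10) = 21300860967540; 21300860967540 < 17592186044416? NO
  n = 103: C(103, 10) = 23591276125340; 23591276125340 < 17592186044416? NO
The largest n with C(n, 10) < 17592186044416 is n = 100 (where E[X] = 2163788682055/2199023255552 ≈ 0.9840). Hence R(10, 10) > 100, i.e. R(10, 10) ≥ 101.

Largest n = 100; hence R(10, 10) > 100.


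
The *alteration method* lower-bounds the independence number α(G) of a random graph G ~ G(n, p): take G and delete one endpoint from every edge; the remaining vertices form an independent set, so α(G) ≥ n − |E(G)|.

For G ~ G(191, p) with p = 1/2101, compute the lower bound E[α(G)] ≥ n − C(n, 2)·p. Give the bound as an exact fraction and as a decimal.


E[|E(G)|] = C(191, 2)·p = 18145 · (1/2101) = 95/11.
E[α(G)] ≥ n − E[|E(G)|] = 191 − 95/11 = 2006/11.
Numerically: ≈ 182.364.
(This is only a lower bound; the true E[α(G)] may be larger.)

E[α(G)] ≥ 2006/11 ≈ 182.364.


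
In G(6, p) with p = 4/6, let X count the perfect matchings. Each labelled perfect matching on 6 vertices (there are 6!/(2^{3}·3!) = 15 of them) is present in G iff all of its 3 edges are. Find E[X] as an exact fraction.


K_6 has 6!/(2^{3}·3!) = 15 labelled perfect matchings.
For each such perfect matching H, let X_H = 1 if all 3 edges of H are present in G. Then P[X_H = 1] = p^{3} = (2/3)^{3} = 8/27.
By linearity: E[X] = Σ_H E[X_H] = 15 · p^{3} = 15 · 8/27 = 40/9.
Numerically: E[X] ≈ 4.4444.

E[X] = 15 · (2/3)^{3} = 40/9 ≈ 4.4444.


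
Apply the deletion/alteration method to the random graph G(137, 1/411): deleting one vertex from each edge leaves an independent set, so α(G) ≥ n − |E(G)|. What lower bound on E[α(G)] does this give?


E[|E(G)|] = C(137, 2)·p = 9316 · (1/411) = 68/3.
E[α(G)] ≥ n − E[|E(G)|] = 137 − 68/3 = 343/3.
Numerically: ≈ 114.3333.
(This is only a lower bound; the true E[α(G)] may be larger.)

E[α(G)] ≥ 343/3 ≈ 114.3333.


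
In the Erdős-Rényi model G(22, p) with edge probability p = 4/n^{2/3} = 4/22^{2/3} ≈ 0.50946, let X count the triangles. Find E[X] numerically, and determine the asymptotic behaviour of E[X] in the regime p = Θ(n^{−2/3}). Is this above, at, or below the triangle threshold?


Number of potential triangles: C(22, 3) = 1540.
Each occurs with probability p³ ≈ (0.50946)³ ≈ 1.3223140e-01.
By linearity: E[X] = C(22, 3)·p³ ≈ 1540 · 1.3223140e-01 ≈ 203.63636.
Since α = 2/3 < 1, p = c/n^{2/3} ≫ 1/n is above the triangle threshold p ~ 1/n. Asymptotically E[X] ~ (c³/6)·n^{3(1−α)} = (4³/6)·n^{1} → ∞; triangles are abundant w.h.p.

E[X] ≈ 203.63636; in regime p = Θ(1/n^{2/3}) E[X] diverges (above the triangle threshold p ~ 1/n).


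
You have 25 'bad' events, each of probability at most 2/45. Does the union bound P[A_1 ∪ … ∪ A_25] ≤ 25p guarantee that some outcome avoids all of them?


Union bound: P[∪_{i=1}^{25} A_i] ≤ Σ_i P[A_i] ≤ 25·p = 25·(2/45) = 10/9.
Numerically: 10/9 ≈ 1.11111.
Is 10/9 < 1? NO.
Since the bound 10/9 is ≥ 1, the union bound is uninformative here; it does NOT by itself certify existence.

25·p = 10/9 ≈ 1.11111; existence NOT certified by the union bound.


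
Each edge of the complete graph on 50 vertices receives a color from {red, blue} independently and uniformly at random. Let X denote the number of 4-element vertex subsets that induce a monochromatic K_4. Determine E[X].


Let X = Σ_S X_S over the C(50, 4) = 230300 subsets S of size 4, where X_S = 1 if the K_4 on S is monochromatic.
For a fixed S, the K_4 on S has C(4, 2) = 6 edges. P[all 6 edges red] = (1/2)^6, and likewise for blue, so P[monochromatic] = 2·(1/2)^6 = 2^{1 − 6} = 1/32.
Summing: E[X] = C(50, 4) · 2^{1 − 6} = 230300 · 1/32 = 57575/8.
Numerically: E[X] ≈ 7196.875.

E[X] = C(50,4)·2^(1−C(4,2)) = 57575/8 ≈ 7196.875.


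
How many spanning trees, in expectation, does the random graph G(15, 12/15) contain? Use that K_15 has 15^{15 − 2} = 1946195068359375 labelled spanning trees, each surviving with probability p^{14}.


K_15 has 15^{15 − 2} = 1946195068359375 labelled spanning trees.
For each such spanning tree H, let X_H = 1 if all 14 edges of H are present in G. Then P[X_H = 1] = p^{14} = (4/5)^{14} = 268435456/6103515625.
By linearity of expectation: E[X] = Σ_H E[X_H] = 1946195068359375 · p^{14} = 1946195068359375 · 268435456/6103515625 = 427972821516288/5.
Numerically: E[X] ≈ 8.55946e+13.

E[X] = 1946195068359375 · (4/5)^{14} = 427972821516288/5 ≈ 8.55946e+13.


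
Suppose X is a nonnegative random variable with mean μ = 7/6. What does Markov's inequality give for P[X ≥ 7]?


μ = E[X] = 7/6, a = 7.
Markov: P[X ≥ 7] ≤ μ/a = (7/6)/7 = 1/6.
Numerically: ≈ 0.16667.
(Since a = 7 > μ = 1.16667, the bound 1/6 is < 1 and informative.)

P[X ≥ 7] ≤ 1/6 ≈ 0.16667.


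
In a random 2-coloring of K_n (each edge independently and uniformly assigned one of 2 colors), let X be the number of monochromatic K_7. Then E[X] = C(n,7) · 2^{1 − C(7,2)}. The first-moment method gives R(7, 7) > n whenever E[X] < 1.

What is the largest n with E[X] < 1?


We need C(n, 7) · 2^{1 − 21} < 1, i.e. C(n, 7) < 2^{21 − 1} = 1048576.
Check values of n near the boundary:
  n = 25: C(25, 7) = 480700; 480700 < 1048576? YES
  n = 26: C(26, 7) = 657800; 657800 < 1048576? YES
  n = 27: C(27, 7) = 888030; 888030 < 1048576? YES
  n = 28: C(28, 7) = 1184040; 1184040 < 1048576? NO
  n = 29: C(29, 7) = 1560780; 1560780 < 1048576? NO
  n = 30: C(30, 7) = 2035800; 2035800 < 1048576? NO
The largest n with C(n, 7) < 1048576 is n = 27 (where E[X] = 444015/524288 ≈ 0.84689). Hence R(7, 7) > 27, i.e. R(7, 7) ≥ 28.

Largest n = 27; hence R(7, 7) > 27.


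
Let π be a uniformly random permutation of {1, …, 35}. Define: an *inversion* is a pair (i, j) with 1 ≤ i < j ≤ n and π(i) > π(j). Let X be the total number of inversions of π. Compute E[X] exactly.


Write X = Σ X_I over the C(35, 2) = 595 pairs i < j, with X_I the indicator of one inversion.
There are 595 indicators.
For each fixed pair i < j, the values π(i) and π(j) are two distinct elements of {1, …, 35} in uniformly random order; by symmetry P[π(i) > π(j)] = 1/2.
By linearity: E[X] = 595 · (1/2) = C(35, 2) · (1/2) = 595/2 = 595/2 ≈ 297.5000.

E[X] = 595/2 = 297.5000.


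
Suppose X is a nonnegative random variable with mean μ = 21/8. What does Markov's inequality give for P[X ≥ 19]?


μ = E[X] = 21/8, a = 19.
Markov: P[X ≥ 19] ≤ μ/a = (21/8)/19 = 21/152.
Numerically: ≈ 0.138.
(Since a = 19 > μ = 2.625, the bound 21/152 is < 1 and informative.)

P[X ≥ 19] ≤ 21/152 ≈ 0.138.


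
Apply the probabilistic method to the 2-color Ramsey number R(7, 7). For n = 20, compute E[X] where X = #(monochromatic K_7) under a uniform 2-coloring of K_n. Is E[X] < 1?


E[X] = C(20, 7) · 2^{1 − 21} = 77520 · 2^{−20} = 77520/1048576.
As a reduced fraction: E[X] = 4845/65536 ≈ 0.073929.
Is E[X] < 1? YES.
Since E[X] < 1, there exists a 2-coloring of K_{20} with no monochromatic K_7; hence R(7, 7) > 20.

E[X] = 4845/65536 ≈ 0.073929; E[X] < 1, so R(7, 7) > 20.


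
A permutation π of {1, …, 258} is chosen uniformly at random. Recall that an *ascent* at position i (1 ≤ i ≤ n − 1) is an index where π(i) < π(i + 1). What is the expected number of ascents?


Write X = Σ X_I over i = 1, …, 257, with X_I the indicator of one ascent.
There are 257 indicators.
For each fixed i, the pair (π(i), π(i+1)) is a uniformly random ordered pair of distinct values from {1, …, 258}; by symmetry P[π(i) < π(i+1)] = 1/2.
By linearity: E[X] = 257 · (1/2) = (258 − 1) · (1/2) = 257/2 ≈ 128.500000.

E[X] = 257/2 = 128.500000.


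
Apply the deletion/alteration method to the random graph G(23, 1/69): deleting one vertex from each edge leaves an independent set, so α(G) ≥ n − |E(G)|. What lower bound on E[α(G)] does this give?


E[|E(G)|] = C(23, 2)·p = 253 · (1/69) = 11/3.
E[α(G)] ≥ n − E[|E(G)|] = 23 − 11/3 = 58/3.
Numerically: ≈ 19.33333.
(This is only a lower bound; the true E[α(G)] may be larger.)

E[α(G)] ≥ 58/3 ≈ 19.33333.


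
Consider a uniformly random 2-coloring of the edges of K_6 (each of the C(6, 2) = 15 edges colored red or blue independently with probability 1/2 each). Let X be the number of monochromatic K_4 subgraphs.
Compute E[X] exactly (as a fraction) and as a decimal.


Let X = Σ_S X_S over the C(6, 4) = 15 subsets S of size 4, where X_S = 1 if the K_4 on S is monochromatic.
For a fixed S, the K_4 on S has C(4, 2) = 6 edges. P[all 6 edges red] = (1/2)^6, and likewise for blue, so P[monochromatic] = 2·(1/2)^6 = 2^{1 − 6} = 1/32.
Summing: E[X] = C(6, 4) · 2^{1 − 6} = 15 · 1/32 = 15/32.
Numerically: E[X] ≈ 0.4688.

E[X] = C(6,4)·2^(1−C(4,2)) = 15/32 ≈ 0.4688.


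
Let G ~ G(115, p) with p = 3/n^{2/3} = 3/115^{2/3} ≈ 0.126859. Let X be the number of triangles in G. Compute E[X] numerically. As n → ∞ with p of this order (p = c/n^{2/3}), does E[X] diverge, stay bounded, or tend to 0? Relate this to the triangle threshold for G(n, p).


Number of potential triangles: C(115, 3) = 246905.
Each occurs with probability p³ ≈ (0.126859)³ ≈ 2.04158790e-03.
By linearity: E[X] = C(115, 3)·p³ ≈ 246905 · 2.04158790e-03 ≈ 504.078261.
Since α = 2/3 < 1, p = c/n^{2/3} ≫ 1/n is above the triangle threshold p ~ 1/n. Asymptotically E[X] ~ (c³/6)·n^{3(1−α)} = (3³/6)·n^{1} → ∞; triangles are abundant w.h.p.

E[X] ≈ 504.078261; in regime p = Θ(1/n^{2/3}) E[X] diverges (above the triangle threshold p ~ 1/n).


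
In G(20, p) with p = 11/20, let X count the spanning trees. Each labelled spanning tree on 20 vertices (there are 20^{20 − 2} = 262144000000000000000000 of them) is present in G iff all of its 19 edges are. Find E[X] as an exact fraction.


K_20 has 20^{20 − 2} = 262144000000000000000000 labelled spanning trees.
For each such spanning tree H, let X_H = 1 if all 19 edges of H are present in G. Then P[X_H = 1] = p^{19} = (11/20)^{19} = 61159090448414546291/5242880000000000000000000.
By linearity of expectation: E[X] = Σ_H E[X_H] = 262144000000000000000000 · p^{19} = 262144000000000000000000 · 61159090448414546291/5242880000000000000000000 = 61159090448414546291/20.
Numerically: E[X] ≈ 3.058e+18.

E[X] = 262144000000000000000000 · (11/20)^{19} = 61159090448414546291/20 ≈ 3.058e+18.


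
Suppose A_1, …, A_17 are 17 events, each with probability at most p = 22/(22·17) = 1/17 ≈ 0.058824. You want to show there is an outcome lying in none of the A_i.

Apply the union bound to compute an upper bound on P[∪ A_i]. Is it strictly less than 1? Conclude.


Union bound: P[∪_{i=1}^{17} A_i] ≤ Σ_i P[A_i] ≤ 17·p = 17·(1/17) = 1.
Numerically: 1 ≈ 1.000000.
Is 1 < 1? NO.
Since the bound 1 is ≥ 1, the union bound is uninformative here; it does NOT by itself certify existence.

17·p = 1 ≈ 1.000000; existence NOT certified by the union bound.


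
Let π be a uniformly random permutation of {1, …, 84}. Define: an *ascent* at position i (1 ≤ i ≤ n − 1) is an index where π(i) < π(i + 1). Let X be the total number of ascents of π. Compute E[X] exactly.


Write X = Σ X_I over i = 1, …, 83, with X_I the indicator of one ascent.
There are 83 indicators.
For each fixed i, the pair (π(i), π(i+1)) is a uniformly random ordered pair of distinct values from {1, …, 84}; by symmetry P[π(i) < π(i+1)] = 1/2.
By linearity: E[X] = 83 · (1/2) = (84 − 1) · (1/2) = 83/2 ≈ 41.500.

E[X] = 83/2 = 41.500.


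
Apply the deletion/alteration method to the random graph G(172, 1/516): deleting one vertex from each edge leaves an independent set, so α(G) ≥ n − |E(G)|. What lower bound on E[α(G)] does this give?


E[|E(G)|] = C(172, 2)·p = 14706 · (1/516) = 57/2.
E[α(G)] ≥ n − E[|E(G)|] = 172 − 57/2 = 287/2.
Numerically: ≈ 143.5000.
(This is only a lower bound; the true E[α(G)] may be larger.)

E[α(G)] ≥ 287/2 ≈ 143.5000.


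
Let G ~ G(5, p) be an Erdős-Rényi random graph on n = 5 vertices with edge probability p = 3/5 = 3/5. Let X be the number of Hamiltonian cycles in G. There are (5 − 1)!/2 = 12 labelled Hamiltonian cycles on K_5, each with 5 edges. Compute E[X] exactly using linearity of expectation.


K_5 has (5 − 1)!/2 = 12 labelled Hamiltonian cycles.
For each such Hamiltonian cycle H, let X_H = 1 if all 5 edges of H are present in G. Then P[X_H = 1] = p^{5} = (3/5)^{5} = 243/3125.
Summing the indicators: E[X] = Σ_H E[X_H] = 12 · p^{5} = 12 · 243/3125 = 2916/3125.
Numerically: E[X] ≈ 0.93312.

E[X] = 12 · (3/5)^{5} = 2916/3125 ≈ 0.93312.


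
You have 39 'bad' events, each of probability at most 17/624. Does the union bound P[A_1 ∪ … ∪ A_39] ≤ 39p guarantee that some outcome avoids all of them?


Union bound: P[∪_{i=1}^{39} A_i] ≤ Σ_i P[A_i] ≤ 39·p = 39·(17/624) = 17/16.
Numerically: 17/16 ≈ 1.0625.
Is 17/16 < 1? NO.
Since the bound 17/16 is ≥ 1, the union bound is uninformative here; it does NOT by itself certify existence.

39·p = 17/16 ≈ 1.0625; existence NOT certified by the union bound.


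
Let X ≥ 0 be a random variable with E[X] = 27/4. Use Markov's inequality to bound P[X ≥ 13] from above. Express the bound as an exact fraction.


μ = E[X] = 27/4, a = 13.
Markov: P[X ≥ 13] ≤ μ/a = (27/4)/13 = 27/52.
Numerically: ≈ 0.51923.
(Since a = 13 > μ = 6.75000, the bound 27/52 is < 1 and informative.)

P[X ≥ 13] ≤ 27/52 ≈ 0.51923.


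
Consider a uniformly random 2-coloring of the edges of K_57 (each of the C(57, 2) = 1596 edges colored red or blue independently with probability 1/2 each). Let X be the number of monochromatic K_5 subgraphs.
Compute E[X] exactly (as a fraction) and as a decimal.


Let X = Σ_S X_S over the C(57, 5) = 4187106 subsets S of size 5, where X_S = 1 if the K_5 on S is monochromatic.
For a fixed S, the K_5 on S has C(5, 2) = 10 edges. P[all 10 edges red] = (1/2)^10, and likewise for blue, so P[monochromatic] = 2·(1/2)^10 = 2^{1 − 10} = 1/512.
By linearity of expectation: E[X] = C(57, 5) · 2^{1 − 10} = 4187106 · 1/512 = 2093553/256.
Numerically: E[X] ≈ 8177.94141.

E[X] = C(57,5)·2^(1−C(5,2)) = 2093553/256 ≈ 8177.94141.


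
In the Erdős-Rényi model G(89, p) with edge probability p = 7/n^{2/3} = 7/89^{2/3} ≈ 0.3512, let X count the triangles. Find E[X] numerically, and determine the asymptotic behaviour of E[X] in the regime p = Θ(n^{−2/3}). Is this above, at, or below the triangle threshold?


Number of potential triangles: C(89, 3) = 113564.
Each occurs with probability p³ ≈ (0.3512)³ ≈ 4.330261e-02.
By linearity: E[X] = C(89, 3)·p³ ≈ 113564 · 4.330261e-02 ≈ 4917.6180.
Since α = 2/3 < 1, p = c/n^{2/3} ≫ 1/n is above the triangle threshold p ~ 1/n. Asymptotically E[X] ~ (c³/6)·n^{3(1−α)} = (7³/6)·n^{1} → ∞; triangles are abundant w.h.p.

E[X] ≈ 4917.6180; in regime p = Θ(1/n^{2/3}) E[X] diverges (above the triangle threshold p ~ 1/n).


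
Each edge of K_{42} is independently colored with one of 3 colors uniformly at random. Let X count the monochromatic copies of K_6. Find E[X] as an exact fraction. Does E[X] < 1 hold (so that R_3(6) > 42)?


E[X] = C(42, 6) · 3^{1 − 15} = 5245786 · 3^{−14} = 5245786/4782969.
As a reduced fraction: E[X] = 5245786/4782969 ≈ 1.0967635.
Is E[X] < 1? NO.
Since E[X] ≥ 1, the first-moment bound is inconclusive at n = 42; it does NOT by itself certify R_3(6) > 42.

E[X] = 5245786/4782969 ≈ 1.0967635; E[X] ≥ 1; first-moment method inconclusive here.


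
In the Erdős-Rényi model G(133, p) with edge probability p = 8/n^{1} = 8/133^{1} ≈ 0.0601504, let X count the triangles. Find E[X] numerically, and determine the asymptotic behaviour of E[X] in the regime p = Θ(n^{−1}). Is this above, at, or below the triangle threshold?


Number of potential triangles: C(133, 3) = 383306.
Each occurs with probability p³ ≈ (0.0601504)³ ≈ 2.17628134e-04.
By linearity: E[X] = C(133, 3)·p³ ≈ 383306 · 2.17628134e-04 ≈ 83.418169.
Here α = 1, so p = 8/n is exactly at the triangle threshold p ~ 1/n. Asymptotically E[X] → c³/6 = 8³/6 = 256/3 ≈ 85.333333, a bounded constant. In this regime the triangle count is asymptotically Poisson(c³/6).

E[X] ≈ 83.418169; in regime p = Θ(1/n^{1}) E[X] stays bounded (at the triangle threshold p ~ 1/n).


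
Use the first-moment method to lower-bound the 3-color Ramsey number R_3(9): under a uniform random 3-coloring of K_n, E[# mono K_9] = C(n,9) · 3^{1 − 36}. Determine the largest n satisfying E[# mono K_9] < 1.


We need C(n, 9) · 3^{1 − 36} < 1, i.e. C(n, 9) < 3^{36 − 1} = 50031545098999707.
Check values of n near the boundary:
  n = 296: C(296, 9) = 42513789098994080; 42513789098994080 < 50031545098999707? YES
  n = 297: C(297, 9) = 43842345008337645; 43842345008337645 < 50031545098999707? YES
  n = 298: C(298, 9) = 45207677551849890; 45207677551849890 < 50031545098999707? YES
  n = 299: C(299, 9) = 46610674441390059; 46610674441390059 < 50031545098999707? YES
  n = 300: C(300, 9) = 48052241692154700; 48052241692154700 < 50031545098999707? YES
  n = 301: C(301, 9) = 49533303936090975; 49533303936090975 < 50031545098999707? YES
  n = 302: C(302, 9) = 51054804739588650; 51054804739588650 < 50031545098999707? NO
  n = 303: C(303, 9) = 52617706925494425; 52617706925494425 < 50031545098999707? NO
  n = 304: C(304, 9) = 54222992899492560; 54222992899492560 < 50031545098999707? NO
The largest n with C(n, 9) < 50031545098999707 is n = 301 (where E[X] = 16511101312030325/16677181699666569 ≈ 0.990041). Hence R_3(9) > 301, i.e. R_3(9) ≥ 302.

Largest n = 301; hence R_3(9) > 301.


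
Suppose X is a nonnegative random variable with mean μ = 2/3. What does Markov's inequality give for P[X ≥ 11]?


μ = E[X] = 2/3, a = 11.
Markov: P[X ≥ 11] ≤ μ/a = (2/3)/11 = 2/33.
Numerically: ≈ 0.060606.
(Since a = 11 > μ = 0.666667, the bound 2/33 is < 1 and informative.)

P[X ≥ 11] ≤ 2/33 ≈ 0.060606.


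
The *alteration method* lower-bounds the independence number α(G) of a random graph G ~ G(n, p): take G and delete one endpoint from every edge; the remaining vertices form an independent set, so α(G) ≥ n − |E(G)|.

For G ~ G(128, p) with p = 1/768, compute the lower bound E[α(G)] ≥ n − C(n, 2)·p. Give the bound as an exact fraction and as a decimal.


E[|E(G)|] = C(128, 2)·p = 8128 · (1/768) = 127/12.
E[α(G)] ≥ n − E[|E(G)|] = 128 − 127/12 = 1409/12.
Numerically: ≈ 117.417.
(This is only a lower bound; the true E[α(G)] may be larger.)

E[α(G)] ≥ 1409/12 ≈ 117.417.


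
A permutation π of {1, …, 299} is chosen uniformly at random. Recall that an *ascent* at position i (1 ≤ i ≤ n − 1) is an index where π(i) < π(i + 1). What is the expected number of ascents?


Write X = Σ X_I over i = 1, …, 298, with X_I the indicator of one ascent.
There are 298 indicators.
For each fixed i, the pair (π(i), π(i+1)) is a uniformly random ordered pair of distinct values from {1, …, 299}; by symmetry P[π(i) < π(i+1)] = 1/2.
By linearity: E[X] = 298 · (1/2) = (299 − 1) · (1/2) = 149 ≈ 149.000.

E[X] = 149 = 149.000.


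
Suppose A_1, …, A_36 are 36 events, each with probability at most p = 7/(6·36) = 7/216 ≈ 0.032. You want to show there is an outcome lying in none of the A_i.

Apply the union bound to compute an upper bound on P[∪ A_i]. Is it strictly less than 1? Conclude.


Union bound: P[∪_{i=1}^{36} A_i] ≤ Σ_i P[A_i] ≤ 36·p = 36·(7/216) = 7/6.
Numerically: 7/6 ≈ 1.167.
Is 7/6 < 1? NO.
Since the bound 7/6 is ≥ 1, the union bound is uninformative here; it does NOT by itself certify existence.

36·p = 7/6 ≈ 1.167; existence NOT certified by the union bound.


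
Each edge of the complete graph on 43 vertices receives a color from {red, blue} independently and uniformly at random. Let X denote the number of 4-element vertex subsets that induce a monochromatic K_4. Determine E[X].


Let X = Σ_S X_S over the C(43, 4) = 123410 subsets S of size 4, where X_S = 1 if the K_4 on S is monochromatic.
For a fixed S, the K_4 on S has C(4, 2) = 6 edges. P[all 6 edges red] = (1/2)^6, and likewise for blue, so P[monochromatic] = 2·(1/2)^6 = 2^{1 − 6} = 1/32.
Summing: E[X] = C(43, 4) · 2^{1 − 6} = 123410 · 1/32 = 61705/16.
Numerically: E[X] ≈ 3856.5625.

E[X] = C(43,4)·2^(1−C(4,2)) = 61705/16 ≈ 3856.5625.


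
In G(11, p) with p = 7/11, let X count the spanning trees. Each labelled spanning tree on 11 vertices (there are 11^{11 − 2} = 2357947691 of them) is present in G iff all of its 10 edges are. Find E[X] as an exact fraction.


K_11 has 11^{11 − 2} = 2357947691 labelled spanning trees.
For each such spanning tree H, let X_H = 1 if all 10 edges of H are present in G. Then P[X_H = 1] = p^{10} = (7/11)^{10} = 282475249/25937424601.
By linearity of expectation: E[X] = Σ_H E[X_H] = 2357947691 · p^{10} = 2357947691 · 282475249/25937424601 = 282475249/11.
Numerically: E[X] ≈ 2.56796e+07.

E[X] = 2357947691 · (7/11)^{10} = 282475249/11 ≈ 2.56796e+07.


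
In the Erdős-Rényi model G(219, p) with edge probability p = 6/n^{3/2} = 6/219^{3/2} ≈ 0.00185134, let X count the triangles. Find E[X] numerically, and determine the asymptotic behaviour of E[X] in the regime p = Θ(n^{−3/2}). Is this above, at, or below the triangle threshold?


Number of potential triangles: C(219, 3) = 1726669.
Each occurs with probability p³ ≈ (0.00185134)³ ≈ 6.34534492e-09.
By linearity: E[X] = C(219, 3)·p³ ≈ 1726669 · 6.34534492e-09 ≈ 0.010956.
Since α = 3/2 > 1, p = c/n^{3/2} = o(1/n) is below the triangle threshold p ~ 1/n. Asymptotically E[X] ~ (c³/6)·n^{3(1−α)} = (6³/6)·n^{-1.5} → 0, so by Markov's inequality G has no triangles w.h.p.

E[X] ≈ 0.010956; in regime p = Θ(1/n^{3/2}) E[X] tends to 0 (below the triangle threshold p ~ 1/n).


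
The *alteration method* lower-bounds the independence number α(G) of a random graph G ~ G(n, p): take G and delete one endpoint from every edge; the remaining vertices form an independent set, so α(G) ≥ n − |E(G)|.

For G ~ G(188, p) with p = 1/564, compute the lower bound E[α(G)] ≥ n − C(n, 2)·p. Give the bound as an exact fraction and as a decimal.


E[|E(G)|] = C(188, 2)·p = 17578 · (1/564) = 187/6.
E[α(G)] ≥ n − E[|E(G)|] = 188 − 187/6 = 941/6.
Numerically: ≈ 156.833.
(This is only a lower bound; the true E[α(G)] may be larger.)

E[α(G)] ≥ 941/6 ≈ 156.833.


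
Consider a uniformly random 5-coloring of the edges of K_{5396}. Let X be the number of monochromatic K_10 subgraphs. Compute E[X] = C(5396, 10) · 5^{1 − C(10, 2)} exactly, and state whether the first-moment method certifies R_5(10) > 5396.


E[X] = C(5396, 10) · 5^{1 − 45} = 5719162629614115244962800316916 · 5^{−44} = 5719162629614115244962800316916/5684341886080801486968994140625.
As a reduced fraction: E[X] = 5719162629614115244962800316916/5684341886080801486968994140625 ≈ 1.0061.
Is E[X] < 1? NO.
Since E[X] ≥ 1, the first-moment bound is inconclusive at n = 5396; it does NOT by itself certify R_5(10) > 5396.

E[X] = 5719162629614115244962800316916/5684341886080801486968994140625 ≈ 1.0061; E[X] ≥ 1; first-moment method inconclusive here.


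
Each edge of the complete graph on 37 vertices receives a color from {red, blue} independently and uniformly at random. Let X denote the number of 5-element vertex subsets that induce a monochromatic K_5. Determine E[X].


Let X = Σ_S X_S over the C(37, 5) = 435897 subsets S of size 5, where X_S = 1 if the K_5 on S is monochromatic.
For a fixed S, the K_5 on S has C(5, 2) = 10 edges. P[all 10 edges red] = (1/2)^10, and likewise for blue, so P[monochromatic] = 2·(1/2)^10 = 2^{1 − 10} = 1/512.
By linearity: E[X] = C(37, 5) · 2^{1 − 10} = 435897 · 1/512 = 435897/512.
Numerically: E[X] ≈ 851.3613.

E[X] = C(37,5)·2^(1−C(5,2)) = 435897/512 ≈ 851.3613.
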